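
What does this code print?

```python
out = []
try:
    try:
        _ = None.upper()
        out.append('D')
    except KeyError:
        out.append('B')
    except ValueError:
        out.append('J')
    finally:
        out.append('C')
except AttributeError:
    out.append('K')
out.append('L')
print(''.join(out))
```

Execution trace: 'C' (finally) → 'K' (outer except AttributeError) → 'L' (after the try/except). Output: CKL

Answer: CKL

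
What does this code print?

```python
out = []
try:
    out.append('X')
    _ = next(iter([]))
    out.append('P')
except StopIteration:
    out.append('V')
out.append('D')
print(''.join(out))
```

Execution trace: 'X' (try body) → 'V' (except StopIteration) → 'D' (after the try/except). Output: XVD

Answer: XVD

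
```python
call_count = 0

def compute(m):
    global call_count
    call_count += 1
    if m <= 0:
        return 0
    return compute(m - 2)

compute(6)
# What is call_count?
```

Linear recursion stepping by 2: 4 calls from m=6 down to ≤0.

Answer: 4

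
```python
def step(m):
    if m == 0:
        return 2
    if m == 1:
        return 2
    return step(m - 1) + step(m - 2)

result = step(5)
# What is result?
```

Build up from base cases: step(0)=2, step(1)=2, step(2)=4, step(3)=6, step(4)=10, step(5)=16

Answer: 16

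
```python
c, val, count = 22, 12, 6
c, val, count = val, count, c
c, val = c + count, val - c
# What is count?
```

Trace:
`c, val, count = 22, 12, 6` → c = 22; val = 12; count = 6
`c, val, count = val, count, c` → c = 12; val = 6; count = 22
`c, val = c + count, val - c` → c = 34; val = -6
So count = 22

Answer: 22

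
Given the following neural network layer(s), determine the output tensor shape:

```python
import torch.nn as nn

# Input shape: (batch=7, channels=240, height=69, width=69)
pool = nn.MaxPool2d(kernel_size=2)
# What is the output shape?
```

Input: (7, 240, 69, 69) -> Output: (7, 240, 34, 34)

Answer: (7, 240, 34, 34)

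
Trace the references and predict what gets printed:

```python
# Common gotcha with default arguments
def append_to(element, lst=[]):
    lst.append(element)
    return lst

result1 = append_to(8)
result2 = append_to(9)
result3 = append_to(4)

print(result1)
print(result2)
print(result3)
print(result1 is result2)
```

Key concept: mutable default argument gotcha.
Step by step:
`result1 = append_to(8)` → result1 = [8]
`result2 = append_to(9)` → result1 = [8, 9] (same object as result2); result2 = [8, 9] (same object as result1)
`result3 = append_to(4)` → result1 = [8, 9, 4] (same object as result2, result3); result2 = [8, 9, 4] (same object as result1, result3); result3 = [8, 9, 4] (same object as result1, result2)
`print(result1)` → prints [8, 9, 4]
`print(result2)` → prints [8, 9, 4]
`print(result3)` → prints [8, 9, 4]
`print(result1 is result2)` → prints True

Answer:
[8, 9, 4]
[8, 9, 4]
[8, 9, 4]
True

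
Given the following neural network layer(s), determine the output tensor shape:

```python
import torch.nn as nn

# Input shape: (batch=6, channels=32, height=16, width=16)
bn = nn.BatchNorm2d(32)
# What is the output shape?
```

Input: (6, 32, 16, 16) -> Output: (6, 32, 16, 16)

Answer: (6, 32, 16, 16)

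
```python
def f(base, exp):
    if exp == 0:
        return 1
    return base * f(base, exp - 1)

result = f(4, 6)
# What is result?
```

f(4, 6) = 4 * 4 * 4 * 4 * 4 * 4 = 4096

Answer: 4096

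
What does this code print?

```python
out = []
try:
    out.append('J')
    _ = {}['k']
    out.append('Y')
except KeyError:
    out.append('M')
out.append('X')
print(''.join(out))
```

Execution trace: 'J' (try body) → 'M' (except KeyError) → 'X' (after the try/except). Output: JMX

Answer: JMX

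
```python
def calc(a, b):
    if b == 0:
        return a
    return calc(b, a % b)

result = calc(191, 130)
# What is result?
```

calc(191, 130) -> calc(130, 61) -> calc(61, 8) -> calc(8, 5) -> calc(5, 3) -> calc(3, 2) -> calc(2, 1) -> calc(1, 0) -> 1

Answer: 1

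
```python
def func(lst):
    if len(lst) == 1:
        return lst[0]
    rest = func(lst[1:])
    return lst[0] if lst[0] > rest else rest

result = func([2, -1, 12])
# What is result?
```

Recursive max over [2, -1, 12] = 12

Answer: 12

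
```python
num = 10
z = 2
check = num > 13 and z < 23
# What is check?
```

Trace:
`num = 10` → num = 10
`z = 2` → z = 2
`check = num > 13 and z < 23` → check = False
So check = False

Answer: False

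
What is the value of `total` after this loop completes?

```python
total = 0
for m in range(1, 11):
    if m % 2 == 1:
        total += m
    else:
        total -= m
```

Add odd, subtract even
`total` takes the values: 0 → 1 → -1 → 2 → -2 → 3 → -3 → 4 → -4 → 5 → -5

Answer: -5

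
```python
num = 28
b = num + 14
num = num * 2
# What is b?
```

Trace:
`num = 28` → num = 28
`b = num + 14` → b = 42
`num = num * 2` → num = 56
So b = 42

Answer: 42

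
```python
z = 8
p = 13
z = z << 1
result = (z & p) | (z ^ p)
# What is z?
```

Trace:
`z = 8` → z = 8
`p = 13` → p = 13
`z = z << 1` → z = 16
`result = (z & p) | (z ^ p)` → result = 29
So z = 16

Answer: 16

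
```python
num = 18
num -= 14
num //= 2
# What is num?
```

Trace:
`num = 18` → num = 18
`num -= 14` → num = 4
`num //= 2` → num = 2
So num = 2

Answer: 2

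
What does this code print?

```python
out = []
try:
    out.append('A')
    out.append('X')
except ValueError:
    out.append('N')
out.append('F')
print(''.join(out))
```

Execution trace: 'A' (try body) → 'X' (try body, no exception) → 'F' (after the try/except). Output: AXF

Answer: AXF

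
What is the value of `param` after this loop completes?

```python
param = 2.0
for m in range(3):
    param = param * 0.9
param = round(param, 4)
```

Exponential decay: 2.0 * 0.9^3
`param` takes the values: 2.0 → 1.8 → 1.62 → 1.458

Answer: 1.458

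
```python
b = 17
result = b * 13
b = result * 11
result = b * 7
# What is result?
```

Trace:
`b = 17` → b = 17
`result = b * 13` → result = 221
`b = result * 11` → b = 2431
`result = b * 7` → result = 17017
So result = 17017

Answer: 17017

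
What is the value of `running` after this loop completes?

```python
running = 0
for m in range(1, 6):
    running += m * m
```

Sum of squares 1² to 5² = 55
`running` takes the values: 0 → 1 → 5 → 14 → 30 → 55

Answer: 55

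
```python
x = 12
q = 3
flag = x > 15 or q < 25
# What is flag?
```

Trace:
`x = 12` → x = 12
`q = 3` → q = 3
`flag = x > 15 or q < 25` → flag = True
So flag = True

Answer: True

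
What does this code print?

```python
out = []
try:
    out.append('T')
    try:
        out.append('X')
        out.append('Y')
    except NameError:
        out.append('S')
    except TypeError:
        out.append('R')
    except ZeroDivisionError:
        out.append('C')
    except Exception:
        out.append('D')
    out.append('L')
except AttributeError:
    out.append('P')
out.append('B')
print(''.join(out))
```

Execution trace: 'T' (try body) → 'X' (inner try body) → 'Y' (inner try body, no exception) → 'L' (try body, no exception) → 'B' (after the try/except). Output: TXYLB

Answer: TXYLB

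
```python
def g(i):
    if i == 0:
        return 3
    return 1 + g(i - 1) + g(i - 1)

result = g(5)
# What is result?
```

g(i) = 1 + 2·g(i-1), g(0)=3. Closed form: (3+1)·2^5 - 1 = 127.

Answer: 127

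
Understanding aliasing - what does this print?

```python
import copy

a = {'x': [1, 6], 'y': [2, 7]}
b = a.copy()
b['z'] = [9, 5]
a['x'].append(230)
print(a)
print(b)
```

Key concept: shallow copy of dict with mutable values.
Step by step:
`a = {'x': [1, 6], 'y': [2, 7]}` → a = {'x': [1, 6], 'y': [2, 7]}
`b = a.copy()` → b = {'x': [1, 6], 'y': [2, 7]}
`b['z'] = [9, 5]` → b = {'x': [1, 6], 'y': [2, 7], 'z': [9, 5]}
`a['x'].append(230)` → a = {'x': [1, 6, 230], 'y': [2, 7]}; b = {'x': [1, 6, 230], 'y': [2, 7], 'z': [9, 5]}
`print(a)` → prints {'x': [1, 6, 230], 'y': [2, 7]}
`print(b)` → prints {'x': [1, 6, 230], 'y': [2, 7], 'z': [9, 5]}

Answer:
{'x': [1, 6, 230], 'y': [2, 7]}
{'x': [1, 6, 230], 'y': [2, 7], 'z': [9, 5]}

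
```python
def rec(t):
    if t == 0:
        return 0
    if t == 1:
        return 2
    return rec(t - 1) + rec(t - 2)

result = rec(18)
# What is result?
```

Build up from base cases: rec(0)=0, rec(1)=2, rec(2)=2, rec(3)=4, rec(4)=6, rec(5)=10, rec(6)=16, ..., rec(18)=5168

Answer: 5168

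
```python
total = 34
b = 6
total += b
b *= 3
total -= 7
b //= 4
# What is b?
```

Trace:
`total = 34` → total = 34
`b = 6` → b = 6
`total += b` → total = 40
`b *= 3` → b = 18
`total -= 7` → total = 33
`b //= 4` → b = 4
So b = 4

Answer: 4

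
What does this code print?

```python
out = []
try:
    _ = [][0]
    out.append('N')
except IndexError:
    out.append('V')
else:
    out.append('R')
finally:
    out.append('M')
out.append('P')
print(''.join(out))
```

Execution trace: 'V' (except IndexError) → 'M' (finally) → 'P' (after the try/except). Output: VMP

Answer: VMP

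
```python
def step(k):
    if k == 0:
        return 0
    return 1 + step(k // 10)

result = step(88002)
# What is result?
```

Count of digits of 88002: 5

Answer: 5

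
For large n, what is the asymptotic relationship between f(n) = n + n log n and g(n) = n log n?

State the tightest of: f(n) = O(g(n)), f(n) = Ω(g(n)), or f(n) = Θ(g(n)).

n + n log n vs n log n: f(n) = Θ(g(n)) — they are asymptotically equivalent (the n term is dominated).

Answer: f(n) = Θ(g(n)) — they are asymptotically equivalent (the n term is dominated).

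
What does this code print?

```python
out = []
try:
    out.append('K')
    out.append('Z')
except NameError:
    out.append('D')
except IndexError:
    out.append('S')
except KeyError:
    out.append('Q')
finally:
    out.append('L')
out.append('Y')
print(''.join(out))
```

Execution trace: 'K' (try body) → 'Z' (try body, no exception) → 'L' (finally) → 'Y' (after the try/except). Output: KZLY

Answer: KZLY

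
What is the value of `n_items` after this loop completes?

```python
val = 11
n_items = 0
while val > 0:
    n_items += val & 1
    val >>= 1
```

Count set bits in 11 (binary: 0b1011)
`n_items` takes the values: 0 → 1 → 2 → 3

Answer: 3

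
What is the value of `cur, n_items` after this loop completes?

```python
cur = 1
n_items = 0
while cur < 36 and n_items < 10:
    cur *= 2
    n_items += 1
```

Double until >= 36 or 10 iterations
`cur, n_items` takes the values: (1, 0) → (2, 0) → (2, 1) → (4, 1) → (4, 2) → (8, 2) → (8, 3) → (16, 3) → (16, 4) → (32, 4) → (32, 5) → (64, 5) → (64, 6)

Answer: 64, 6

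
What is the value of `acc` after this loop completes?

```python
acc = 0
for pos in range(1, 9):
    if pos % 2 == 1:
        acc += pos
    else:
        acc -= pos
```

Add odd, subtract even
`acc` takes the values: 0 → 1 → -1 → 2 → -2 → 3 → -3 → 4 → -4

Answer: -4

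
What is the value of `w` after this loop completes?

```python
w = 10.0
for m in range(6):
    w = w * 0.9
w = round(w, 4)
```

Exponential decay: 10.0 * 0.9^6
`w` takes the values: 10.0 → 9.0 → 8.1 → 7.29 → 6.561 → 5.9049 → 5.31441 → 5.3144

Answer: 5.3144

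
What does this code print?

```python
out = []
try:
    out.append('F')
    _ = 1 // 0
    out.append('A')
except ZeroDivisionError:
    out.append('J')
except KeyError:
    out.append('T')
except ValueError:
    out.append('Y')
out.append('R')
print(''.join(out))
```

Execution trace: 'F' (try body) → 'J' (except ZeroDivisionError) → 'R' (after the try/except). Output: FJR

Answer: FJR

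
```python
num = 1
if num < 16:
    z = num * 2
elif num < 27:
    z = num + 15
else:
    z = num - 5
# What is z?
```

Trace:
`num = 1` → num = 1
`if num < 16: ...` → num < 16 is True → z = 2
So z = 2

Answer: 2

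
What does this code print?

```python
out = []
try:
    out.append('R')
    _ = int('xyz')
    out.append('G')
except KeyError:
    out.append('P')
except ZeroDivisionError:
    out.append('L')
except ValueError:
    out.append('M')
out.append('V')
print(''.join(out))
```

Execution trace: 'R' (try body) → 'M' (except ValueError) → 'V' (after the try/except). Output: RMV

Answer: RMV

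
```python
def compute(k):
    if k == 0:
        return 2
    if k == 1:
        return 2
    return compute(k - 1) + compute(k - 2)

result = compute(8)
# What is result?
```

Build up from base cases: compute(0)=2, compute(1)=2, compute(2)=4, compute(3)=6, compute(4)=10, compute(5)=16, compute(6)=26, ..., compute(8)=68

Answer: 68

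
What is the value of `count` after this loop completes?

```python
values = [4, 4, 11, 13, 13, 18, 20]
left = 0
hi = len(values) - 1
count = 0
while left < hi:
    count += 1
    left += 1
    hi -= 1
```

Iterations until pointers meet (list length 7)
`count` takes the values: 0 → 1 → 2 → 3

Answer: 3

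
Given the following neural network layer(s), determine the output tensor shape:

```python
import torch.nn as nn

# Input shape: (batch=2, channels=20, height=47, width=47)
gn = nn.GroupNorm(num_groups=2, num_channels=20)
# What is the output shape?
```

Input: (2, 20, 47, 47) -> Output: (2, 20, 47, 47)

Answer: (2, 20, 47, 47)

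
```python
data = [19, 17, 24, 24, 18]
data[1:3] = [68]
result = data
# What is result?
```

Trace:
`data = [19, 17, 24, 24, 18]` → data = [19, 17, 24, 24, 18]
`data[1:3] = [68]` → data = [19, 68, 24, 18]
`result = data` → result = [19, 68, 24, 18]
So result = [19, 68, 24, 18]

Answer: [19, 68, 24, 18]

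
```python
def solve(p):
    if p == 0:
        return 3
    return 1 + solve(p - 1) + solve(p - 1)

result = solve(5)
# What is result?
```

solve(p) = 1 + 2·solve(p-1), solve(0)=3. Closed form: (3+1)·2^5 - 1 = 127.

Answer: 127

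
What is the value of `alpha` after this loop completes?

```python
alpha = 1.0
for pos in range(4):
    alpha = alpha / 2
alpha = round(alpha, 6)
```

Halving LR 4 times: 1 / 2^4
`alpha` takes the values: 1.0 → 0.5 → 0.25 → 0.125 → 0.0625

Answer: 0.0625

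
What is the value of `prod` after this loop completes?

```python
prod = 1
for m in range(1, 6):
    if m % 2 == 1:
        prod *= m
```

Product of odd numbers 1 to 5
`prod` takes the values: 1 → 3 → 15

Answer: 15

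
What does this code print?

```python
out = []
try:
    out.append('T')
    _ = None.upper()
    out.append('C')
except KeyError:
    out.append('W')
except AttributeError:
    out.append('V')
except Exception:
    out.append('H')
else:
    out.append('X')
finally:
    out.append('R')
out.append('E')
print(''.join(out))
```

Execution trace: 'T' (try body) → 'V' (except AttributeError) → 'R' (finally) → 'E' (after the try/except). Output: TVRE

Answer: TVRE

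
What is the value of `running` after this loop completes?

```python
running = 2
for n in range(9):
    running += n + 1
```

Start at 2, add 1 to 9 = 47
`running` takes the values: 2 → 3 → 5 → 8 → 12 → 17 → 23 → 30 → 38 → 47

Answer: 47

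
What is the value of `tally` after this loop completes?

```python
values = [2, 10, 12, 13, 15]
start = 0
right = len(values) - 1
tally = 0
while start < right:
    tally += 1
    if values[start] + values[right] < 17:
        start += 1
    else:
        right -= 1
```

Steps to find pair summing to 17
`tally` takes the values: 0 → 1 → 2 → 3 → 4

Answer: 4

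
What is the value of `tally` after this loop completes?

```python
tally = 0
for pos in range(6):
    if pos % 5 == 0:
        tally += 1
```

Count numbers divisible by 5 in range(6)
`tally` takes the values: 0 → 1 → 2

Answer: 2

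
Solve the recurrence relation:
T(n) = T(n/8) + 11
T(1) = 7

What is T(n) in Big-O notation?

Each step divides n by 8 and adds 11. After log_8(n) steps we reach T(1)=7. So T(n) = 11·log_8(n) + 7 = O(log n).

Answer: O(log n)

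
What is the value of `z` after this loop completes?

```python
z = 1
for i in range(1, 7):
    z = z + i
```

Start at 1, add 1 through 6
`z` takes the values: 1 → 2 → 4 → 7 → 11 → 16 → 22

Answer: 22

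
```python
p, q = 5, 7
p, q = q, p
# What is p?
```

Trace:
`p, q = 5, 7` → p = 5; q = 7
`p, q = q, p` → p = 7; q = 5
So p = 7

Answer: 7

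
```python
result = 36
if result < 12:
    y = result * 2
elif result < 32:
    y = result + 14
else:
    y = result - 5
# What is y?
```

Trace:
`result = 36` → result = 36
`if result < 12: ...` → result < 12 is False, result < 32 is False, take else branch → y = 31
So y = 31

Answer: 31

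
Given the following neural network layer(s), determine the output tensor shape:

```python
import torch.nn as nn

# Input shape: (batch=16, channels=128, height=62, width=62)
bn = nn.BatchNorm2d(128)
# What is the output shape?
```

Input: (16, 128, 62, 62) -> Output: (16, 128, 62, 62)

Answer: (16, 128, 62, 62)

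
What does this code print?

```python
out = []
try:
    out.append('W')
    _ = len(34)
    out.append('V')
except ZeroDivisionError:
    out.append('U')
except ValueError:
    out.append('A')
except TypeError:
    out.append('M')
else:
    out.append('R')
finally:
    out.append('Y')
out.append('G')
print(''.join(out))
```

Execution trace: 'W' (try body) → 'M' (except TypeError) → 'Y' (finally) → 'G' (after the try/except). Output: WMYG

Answer: WMYG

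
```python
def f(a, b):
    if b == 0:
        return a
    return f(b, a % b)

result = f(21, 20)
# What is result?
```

f(21, 20) -> f(20, 1) -> f(1, 0) -> 1

Answer: 1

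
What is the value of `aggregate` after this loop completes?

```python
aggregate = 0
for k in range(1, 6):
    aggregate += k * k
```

Sum of squares 1² to 5² = 55
`aggregate` takes the values: 0 → 1 → 5 → 14 → 30 → 55

Answer: 55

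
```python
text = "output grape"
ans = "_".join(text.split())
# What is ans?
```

Trace:
`text = "output grape"` → text = 'output grape'
`ans = "_".join(text.split())` → ans = 'output_grape'
So ans = 'output_grape'

Answer: 'output_grape'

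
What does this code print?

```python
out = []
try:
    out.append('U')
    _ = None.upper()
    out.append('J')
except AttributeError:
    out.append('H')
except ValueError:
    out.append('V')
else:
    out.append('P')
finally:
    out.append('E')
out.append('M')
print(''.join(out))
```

Execution trace: 'U' (try body) → 'H' (except AttributeError) → 'E' (finally) → 'M' (after the try/except). Output: UHEM

Answer: UHEM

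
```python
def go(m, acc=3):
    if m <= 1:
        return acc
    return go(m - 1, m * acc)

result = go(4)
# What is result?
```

Accumulator trace (n, acc): (4, 3) -> (3, 12) -> (2, 36) -> (1, 72) -> return 72

Answer: 72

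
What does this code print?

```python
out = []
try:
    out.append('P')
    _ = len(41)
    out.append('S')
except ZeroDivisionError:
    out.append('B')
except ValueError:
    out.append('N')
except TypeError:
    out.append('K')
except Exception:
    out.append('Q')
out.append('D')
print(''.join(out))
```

Execution trace: 'P' (try body) → 'K' (except TypeError) → 'D' (after the try/except). Output: PKD

Answer: PKD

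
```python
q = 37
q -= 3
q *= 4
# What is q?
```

Trace:
`q = 37` → q = 37
`q -= 3` → q = 34
`q *= 4` → q = 136
So q = 136

Answer: 136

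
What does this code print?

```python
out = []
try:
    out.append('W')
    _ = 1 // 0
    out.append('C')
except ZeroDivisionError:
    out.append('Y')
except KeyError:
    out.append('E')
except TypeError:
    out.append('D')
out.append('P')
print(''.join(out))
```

Execution trace: 'W' (try body) → 'Y' (except ZeroDivisionError) → 'P' (after the try/except). Output: WYP

Answer: WYP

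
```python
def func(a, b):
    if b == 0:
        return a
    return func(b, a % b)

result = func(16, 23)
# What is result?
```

func(16, 23) -> func(23, 16) -> func(16, 7) -> func(7, 2) -> func(2, 1) -> func(1, 0) -> 1

Answer: 1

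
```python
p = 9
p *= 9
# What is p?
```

Trace:
`p = 9` → p = 9
`p *= 9` → p = 81
So p = 81

Answer: 81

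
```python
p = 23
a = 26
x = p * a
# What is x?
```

Trace:
`p = 23` → p = 23
`a = 26` → a = 26
`x = p * a` → x = 598
So x = 598

Answer: 598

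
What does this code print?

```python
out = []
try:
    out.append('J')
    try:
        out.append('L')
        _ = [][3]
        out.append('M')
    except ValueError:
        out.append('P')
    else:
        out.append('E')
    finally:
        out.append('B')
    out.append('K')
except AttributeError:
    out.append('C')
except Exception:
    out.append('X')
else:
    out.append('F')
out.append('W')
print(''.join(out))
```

Execution trace: 'J' (try body) → 'L' (inner try body) → 'B' (inner finally) → 'X' (except Exception) → 'W' (after the try/except). Output: JLBXW

Answer: JLBXW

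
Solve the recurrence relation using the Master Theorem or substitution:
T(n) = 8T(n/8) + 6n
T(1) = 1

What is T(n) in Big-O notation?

By Master Theorem: a=8, b=8, f(n)=6n. Since log_8(8) = 1 and f(n) = Θ(n^1), Case 2 applies. T(n) = O(n log n).

Answer: O(n log n)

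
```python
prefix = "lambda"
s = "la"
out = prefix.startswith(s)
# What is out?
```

Trace:
`prefix = "lambda"` → prefix = 'lambda'
`s = "la"` → s = 'la'
`out = prefix.startswith(s)` → out = True
So out = True

Answer: True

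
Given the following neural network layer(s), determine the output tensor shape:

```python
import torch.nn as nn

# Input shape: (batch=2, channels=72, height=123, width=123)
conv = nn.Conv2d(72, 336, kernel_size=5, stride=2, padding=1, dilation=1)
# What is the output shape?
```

Input: (2, 72, 123, 123) -> Output: (2, 336, 61, 61)

Answer: (2, 336, 61, 61)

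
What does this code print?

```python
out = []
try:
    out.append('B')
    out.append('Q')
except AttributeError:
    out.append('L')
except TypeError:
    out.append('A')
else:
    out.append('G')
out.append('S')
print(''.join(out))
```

Execution trace: 'B' (try body) → 'Q' (try body, no exception) → 'G' (else) → 'S' (after the try/except). Output: BQGS

Answer: BQGS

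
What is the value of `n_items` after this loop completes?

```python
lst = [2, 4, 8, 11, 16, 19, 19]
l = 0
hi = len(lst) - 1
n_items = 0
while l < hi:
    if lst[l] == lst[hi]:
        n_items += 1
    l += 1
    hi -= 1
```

Count matching pairs from ends
`n_items` takes the values: 0

Answer: 0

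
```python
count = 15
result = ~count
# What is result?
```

Trace:
`count = 15` → count = 15
`result = ~count` → result = -16
So result = -16

Answer: -16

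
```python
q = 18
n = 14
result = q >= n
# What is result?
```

Trace:
`q = 18` → q = 18
`n = 14` → n = 14
`result = q >= n` → result = True
So result = True

Answer: True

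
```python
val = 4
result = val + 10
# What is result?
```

Trace:
`val = 4` → val = 4
`result = val + 10` → result = 14
So result = 14

Answer: 14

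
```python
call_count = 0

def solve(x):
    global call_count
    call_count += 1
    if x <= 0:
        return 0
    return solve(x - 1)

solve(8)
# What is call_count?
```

Linear recursion stepping by 1: 9 calls from x=8 down to ≤0.

Answer: 9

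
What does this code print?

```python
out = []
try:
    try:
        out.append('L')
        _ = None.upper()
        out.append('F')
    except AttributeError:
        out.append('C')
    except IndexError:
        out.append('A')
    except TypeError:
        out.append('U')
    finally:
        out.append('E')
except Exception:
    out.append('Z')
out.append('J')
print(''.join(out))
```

Execution trace: 'L' (inner try body) → 'C' (inner except AttributeError) → 'E' (inner finally) → 'J' (after the try/except). Output: LCEJ

Answer: LCEJ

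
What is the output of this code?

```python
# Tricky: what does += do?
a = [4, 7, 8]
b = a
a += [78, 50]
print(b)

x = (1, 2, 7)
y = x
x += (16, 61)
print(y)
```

Key concept: += behavior differs for mutable vs immutable.
Step by step:
`a = [4, 7, 8]` → a = [4, 7, 8]
`b = a` → b = [4, 7, 8] (same object as a)
`a += [78, 50]` → a = [4, 7, 8, 78, 50] (same object as b); b = [4, 7, 8, 78, 50] (same object as a)
`print(b)` → prints [4, 7, 8, 78, 50]
`x = (1, 2, 7)` → x = (1, 2, 7)
`y = x` → y = (1, 2, 7)
`x += (16, 61)` → x = (1, 2, 7, 16, 61)
`print(y)` → prints (1, 2, 7)

Answer:
[4, 7, 8, 78, 50]
(1, 2, 7)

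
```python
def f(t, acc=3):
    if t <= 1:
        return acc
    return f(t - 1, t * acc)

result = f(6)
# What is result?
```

Accumulator trace (n, acc): (6, 3) -> (5, 18) -> (4, 90) -> (3, 360) -> (2, 1080) -> (1, 2160) -> return 2160

Answer: 2160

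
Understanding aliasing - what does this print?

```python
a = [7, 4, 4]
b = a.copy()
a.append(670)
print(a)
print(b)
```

Key concept: list.copy() creates independent copy.
Step by step:
`a = [7, 4, 4]` → a = [7, 4, 4]
`b = a.copy()` → b = [7, 4, 4]
`a.append(670)` → a = [7, 4, 4, 670]
`print(a)` → prints [7, 4, 4, 670]
`print(b)` → prints [7, 4, 4]

Answer:
[7, 4, 4, 670]
[7, 4, 4]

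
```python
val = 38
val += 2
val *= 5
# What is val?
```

Trace:
`val = 38` → val = 38
`val += 2` → val = 40
`val *= 5` → val = 200
So val = 200

Answer: 200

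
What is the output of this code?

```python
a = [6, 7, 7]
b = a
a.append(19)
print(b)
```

Key concept: basic list aliasing.
Step by step:
`a = [6, 7, 7]` → a = [6, 7, 7]
`b = a` → b = [6, 7, 7] (same object as a)
`a.append(19)` → a = [6, 7, 7, 19] (same object as b); b = [6, 7, 7, 19] (same object as a)
`print(b)` → prints [6, 7, 7, 19]

Answer: [6, 7, 7, 19]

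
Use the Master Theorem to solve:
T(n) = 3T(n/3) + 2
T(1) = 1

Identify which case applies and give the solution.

a=3, b=3, f(n)=2. log_3(3) = 1. Since c=0 < 1, Case 1 applies: T(n) = Θ(n^log_b(a)) = O(n).

Answer: O(n) - Case 1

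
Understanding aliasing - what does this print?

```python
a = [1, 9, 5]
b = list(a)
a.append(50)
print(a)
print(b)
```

Key concept: list() constructor creates copy.
Step by step:
`a = [1, 9, 5]` → a = [1, 9, 5]
`b = list(a)` → b = [1, 9, 5]
`a.append(50)` → a = [1, 9, 5, 50]
`print(a)` → prints [1, 9, 5, 50]
`print(b)` → prints [1, 9, 5]

Answer:
[1, 9, 5, 50]
[1, 9, 5]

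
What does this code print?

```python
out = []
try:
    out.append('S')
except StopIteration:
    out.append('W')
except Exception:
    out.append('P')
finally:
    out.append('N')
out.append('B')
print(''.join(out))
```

Execution trace: 'S' (try body, no exception) → 'N' (finally) → 'B' (after the try/except). Output: SNB

Answer: SNB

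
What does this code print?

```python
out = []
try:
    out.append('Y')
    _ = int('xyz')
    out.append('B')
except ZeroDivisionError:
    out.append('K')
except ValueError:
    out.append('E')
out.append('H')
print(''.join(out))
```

Execution trace: 'Y' (try body) → 'E' (except ValueError) → 'H' (after the try/except). Output: YEH

Answer: YEH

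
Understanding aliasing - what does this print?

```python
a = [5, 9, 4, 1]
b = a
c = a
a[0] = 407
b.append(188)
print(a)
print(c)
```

Key concept: multiple aliases.
Step by step:
`a = [5, 9, 4, 1]` → a = [5, 9, 4, 1]
`b = a` → b = [5, 9, 4, 1] (same object as a)
`c = a` → c = [5, 9, 4, 1] (same object as a, b)
`a[0] = 407` → a = [407, 9, 4, 1] (same object as b, c); b = [407, 9, 4, 1] (same object as a, c); c = [407, 9, 4, 1] (same object as a, b)
`b.append(188)` → a = [407, 9, 4, 1, 188] (same object as b, c); b = [407, 9, 4, 1, 188] (same object as a, c); c = [407, 9, 4, 1, 188] (same object as a, b)
`print(a)` → prints [407, 9, 4, 1, 188]
`print(c)` → prints [407, 9, 4, 1, 188]

Answer:
[407, 9, 4, 1, 188]
[407, 9, 4, 1, 188]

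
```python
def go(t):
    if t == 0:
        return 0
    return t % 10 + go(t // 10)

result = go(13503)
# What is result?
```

Sum of digits of 13503: 3 + 0 + 5 + 3 + 1 = 12

Answer: 12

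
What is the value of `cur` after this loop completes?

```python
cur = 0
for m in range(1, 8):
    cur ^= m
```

XOR of 1 to 7
`cur` takes the values: 0 → 1 → 3 → 0 → 4 → 1 → 7 → 0

Answer: 0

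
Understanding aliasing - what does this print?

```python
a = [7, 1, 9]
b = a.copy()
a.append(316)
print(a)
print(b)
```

Key concept: list.copy() creates independent copy.
Step by step:
`a = [7, 1, 9]` → a = [7, 1, 9]
`b = a.copy()` → b = [7, 1, 9]
`a.append(316)` → a = [7, 1, 9, 316]
`print(a)` → prints [7, 1, 9, 316]
`print(b)` → prints [7, 1, 9]

Answer:
[7, 1, 9, 316]
[7, 1, 9]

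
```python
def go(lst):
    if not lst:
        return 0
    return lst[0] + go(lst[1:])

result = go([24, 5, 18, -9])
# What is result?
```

24 + 5 + 18 + (-9) + 0 = 38

Answer: 38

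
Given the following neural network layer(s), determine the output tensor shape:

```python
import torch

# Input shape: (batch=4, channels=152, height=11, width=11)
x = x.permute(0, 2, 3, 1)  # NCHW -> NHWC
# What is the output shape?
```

Input: (4, 152, 11, 11) -> Output: (4, 11, 11, 152)

Answer: (4, 11, 11, 152)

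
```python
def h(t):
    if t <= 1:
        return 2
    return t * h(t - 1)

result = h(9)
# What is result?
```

h(9) = 9 * 8 * 7 * 6 * 5 * 4 * 3 * 2 * 2 = 725760

Answer: 725760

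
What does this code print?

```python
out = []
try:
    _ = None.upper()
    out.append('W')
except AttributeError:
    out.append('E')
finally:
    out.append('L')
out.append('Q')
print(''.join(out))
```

Execution trace: 'E' (except AttributeError) → 'L' (finally) → 'Q' (after the try/except). Output: ELQ

Answer: ELQ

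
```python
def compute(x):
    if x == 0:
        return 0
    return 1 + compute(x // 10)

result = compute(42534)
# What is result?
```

Count of digits of 42534: 5

Answer: 5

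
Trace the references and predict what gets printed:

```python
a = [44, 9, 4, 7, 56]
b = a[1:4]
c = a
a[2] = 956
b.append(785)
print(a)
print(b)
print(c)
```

Key concept: slice vs alias.
Step by step:
`a = [44, 9, 4, 7, 56]` → a = [44, 9, 4, 7, 56]
`b = a[1:4]` → b = [9, 4, 7]
`c = a` → c = [44, 9, 4, 7, 56] (same object as a)
`a[2] = 956` → a = [44, 9, 956, 7, 56] (same object as c); c = [44, 9, 956, 7, 56] (same object as a)
`b.append(785)` → b = [9, 4, 7, 785]
`print(a)` → prints [44, 9, 956, 7, 56]
`print(b)` → prints [9, 4, 7, 785]
`print(c)` → prints [44, 9, 956, 7, 56]

Answer:
[44, 9, 956, 7, 56]
[9, 4, 7, 785]
[44, 9, 956, 7, 56]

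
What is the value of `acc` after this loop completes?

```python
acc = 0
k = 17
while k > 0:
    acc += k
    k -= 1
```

Sum 17 down to 1
`acc` takes the values: 0 → 17 → 33 → 48 → 62 → 75 → 87 → 98 → 108 → 117 → 125 → 132 → 138 → 143 → 147 → 150 → 152 → 153

Answer: 153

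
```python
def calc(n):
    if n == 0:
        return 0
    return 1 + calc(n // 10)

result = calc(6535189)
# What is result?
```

Count of digits of 6535189: 7

Answer: 7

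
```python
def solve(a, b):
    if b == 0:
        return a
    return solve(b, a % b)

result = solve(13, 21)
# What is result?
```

solve(13, 21) -> solve(21, 13) -> solve(13, 8) -> solve(8, 5) -> solve(5, 3) -> solve(3, 2) -> solve(2, 1) -> solve(1, 0) -> 1

Answer: 1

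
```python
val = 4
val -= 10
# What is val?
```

Trace:
`val = 4` → val = 4
`val -= 10` → val = -6
So val = -6

Answer: -6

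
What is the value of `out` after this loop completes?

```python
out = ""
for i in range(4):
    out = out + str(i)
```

Concatenate digits 0 to 3
`out` takes the values: "" → "0" → "01" → "012" → "0123"

Answer: "0123"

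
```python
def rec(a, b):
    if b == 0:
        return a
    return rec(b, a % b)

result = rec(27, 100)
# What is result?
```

rec(27, 100) -> rec(100, 27) -> rec(27, 19) -> rec(19, 8) -> rec(8, 3) -> rec(3, 2) -> rec(2, 1) -> rec(1, 0) -> 1

Answer: 1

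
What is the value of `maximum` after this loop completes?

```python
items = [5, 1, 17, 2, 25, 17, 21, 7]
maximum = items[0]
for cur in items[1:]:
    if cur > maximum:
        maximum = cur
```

Maximum of [5, 1, 17, 2, 25, 17, 21, 7]
`maximum` takes the values: 5 → 17 → 25

Answer: 25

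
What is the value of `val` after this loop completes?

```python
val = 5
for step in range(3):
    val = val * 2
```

Multiply by 2, 3 times: 5 * 2^3 = 40
`val` takes the values: 5 → 10 → 20 → 40

Answer: 40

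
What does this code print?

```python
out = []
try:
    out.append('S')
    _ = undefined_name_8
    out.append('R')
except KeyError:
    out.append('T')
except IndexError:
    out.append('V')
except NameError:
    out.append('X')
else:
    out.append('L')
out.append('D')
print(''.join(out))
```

Execution trace: 'S' (try body) → 'X' (except NameError) → 'D' (after the try/except). Output: SXD

Answer: SXD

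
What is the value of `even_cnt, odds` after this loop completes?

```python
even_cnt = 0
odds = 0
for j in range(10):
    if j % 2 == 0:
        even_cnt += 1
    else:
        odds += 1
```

Count evens and odds in range(10)
`even_cnt, odds` takes the values: (0, 0) → (1, 0) → (1, 1) → (2, 1) → (2, 2) → (3, 2) → (3, 3) → (4, 3) → (4, 4) → (5, 4) → (5, 5)

Answer: 5, 5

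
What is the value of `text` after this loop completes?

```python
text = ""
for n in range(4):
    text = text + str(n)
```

Concatenate digits 0 to 3
`text` takes the values: "" → "0" → "01" → "012" → "0123"

Answer: "0123"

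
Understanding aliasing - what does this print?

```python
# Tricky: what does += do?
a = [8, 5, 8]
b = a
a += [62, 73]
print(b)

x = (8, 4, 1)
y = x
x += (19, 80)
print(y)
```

Key concept: += behavior differs for mutable vs immutable.
Step by step:
`a = [8, 5, 8]` → a = [8, 5, 8]
`b = a` → b = [8, 5, 8] (same object as a)
`a += [62, 73]` → a = [8, 5, 8, 62, 73] (same object as b); b = [8, 5, 8, 62, 73] (same object as a)
`print(b)` → prints [8, 5, 8, 62, 73]
`x = (8, 4, 1)` → x = (8, 4, 1)
`y = x` → y = (8, 4, 1)
`x += (19, 80)` → x = (8, 4, 1, 19, 80)
`print(y)` → prints (8, 4, 1)

Answer:
[8, 5, 8, 62, 73]
(8, 4, 1)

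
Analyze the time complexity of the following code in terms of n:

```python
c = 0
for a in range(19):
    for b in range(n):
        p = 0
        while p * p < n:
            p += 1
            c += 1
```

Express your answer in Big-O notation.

Each loop level contributes: 1 × n × √n. Multiplying the contributions gives O(n√n).

Answer: O(n√n)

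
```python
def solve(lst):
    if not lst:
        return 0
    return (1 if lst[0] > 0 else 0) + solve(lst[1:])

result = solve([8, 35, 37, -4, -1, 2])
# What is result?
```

Count of positive elements in [8, 35, 37, -4, -1, 2] = 4

Answer: 4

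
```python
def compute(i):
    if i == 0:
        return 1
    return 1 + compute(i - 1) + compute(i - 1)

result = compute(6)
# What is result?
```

compute(i) = 1 + 2·compute(i-1), compute(0)=1. Closed form: (1+1)·2^6 - 1 = 127.

Answer: 127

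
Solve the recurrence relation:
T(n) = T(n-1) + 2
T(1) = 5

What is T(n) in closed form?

Unrolling: T(n) = T(1) + 2·(n-1) = 5 + 2(n-1) = 2n + 3.

Answer: T(n) = 2n + 3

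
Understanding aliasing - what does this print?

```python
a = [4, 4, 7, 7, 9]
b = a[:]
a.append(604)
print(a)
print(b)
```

Key concept: slice [:] creates copy.
Step by step:
`a = [4, 4, 7, 7, 9]` → a = [4, 4, 7, 7, 9]
`b = a[:]` → b = [4, 4, 7, 7, 9]
`a.append(604)` → a = [4, 4, 7, 7, 9, 604]
`print(a)` → prints [4, 4, 7, 7, 9, 604]
`print(b)` → prints [4, 4, 7, 7, 9]

Answer:
[4, 4, 7, 7, 9, 604]
[4, 4, 7, 7, 9]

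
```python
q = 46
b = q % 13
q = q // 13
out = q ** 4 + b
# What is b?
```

Trace:
`q = 46` → q = 46
`b = q % 13` → b = 7
`q = q // 13` → q = 3
`out = q ** 4 + b` → out = 88
So b = 7

Answer: 7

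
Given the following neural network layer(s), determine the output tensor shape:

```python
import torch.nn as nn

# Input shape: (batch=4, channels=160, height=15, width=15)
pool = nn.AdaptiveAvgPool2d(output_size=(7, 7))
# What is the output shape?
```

Input: (4, 160, 15, 15) -> Output: (4, 160, 7, 7)

Answer: (4, 160, 7, 7)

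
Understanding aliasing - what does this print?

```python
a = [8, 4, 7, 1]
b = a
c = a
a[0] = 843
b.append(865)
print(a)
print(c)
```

Key concept: multiple aliases.
Step by step:
`a = [8, 4, 7, 1]` → a = [8, 4, 7, 1]
`b = a` → b = [8, 4, 7, 1] (same object as a)
`c = a` → c = [8, 4, 7, 1] (same object as a, b)
`a[0] = 843` → a = [843, 4, 7, 1] (same object as b, c); b = [843, 4, 7, 1] (same object as a, c); c = [843, 4, 7, 1] (same object as a, b)
`b.append(865)` → a = [843, 4, 7, 1, 865] (same object as b, c); b = [843, 4, 7, 1, 865] (same object as a, c); c = [843, 4, 7, 1, 865] (same object as a, b)
`print(a)` → prints [843, 4, 7, 1, 865]
`print(c)` → prints [843, 4, 7, 1, 865]

Answer:
[843, 4, 7, 1, 865]
[843, 4, 7, 1, 865]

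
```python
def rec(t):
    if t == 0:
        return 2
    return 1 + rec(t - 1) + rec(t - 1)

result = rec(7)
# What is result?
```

rec(t) = 1 + 2·rec(t-1), rec(0)=2. Closed form: (2+1)·2^7 - 1 = 383.

Answer: 383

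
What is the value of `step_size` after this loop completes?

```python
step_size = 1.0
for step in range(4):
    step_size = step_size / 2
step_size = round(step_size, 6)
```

Halving LR 4 times: 1 / 2^4
`step_size` takes the values: 1.0 → 0.5 → 0.25 → 0.125 → 0.0625

Answer: 0.0625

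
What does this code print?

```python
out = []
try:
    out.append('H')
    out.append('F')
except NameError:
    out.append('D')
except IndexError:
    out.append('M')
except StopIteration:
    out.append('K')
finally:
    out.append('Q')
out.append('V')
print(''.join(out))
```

Execution trace: 'H' (try body) → 'F' (try body, no exception) → 'Q' (finally) → 'V' (after the try/except). Output: HFQV

Answer: HFQV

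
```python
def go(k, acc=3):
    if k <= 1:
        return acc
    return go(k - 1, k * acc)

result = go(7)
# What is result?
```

Accumulator trace (n, acc): (7, 3) -> (6, 21) -> (5, 126) -> (4, 630) -> (3, 2520) -> (2, 7560) -> (1, 15120) -> return 15120

Answer: 15120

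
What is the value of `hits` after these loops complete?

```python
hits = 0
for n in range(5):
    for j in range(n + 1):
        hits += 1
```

Triangle: 1 + 2 + ... + 5
`hits` takes the values: 0 → 1 → 2 → 3 → 4 → 5 → 6 → 7 → 8 → 9 → 10 → 11 → 12 → 13 → 14 → 15

Answer: 15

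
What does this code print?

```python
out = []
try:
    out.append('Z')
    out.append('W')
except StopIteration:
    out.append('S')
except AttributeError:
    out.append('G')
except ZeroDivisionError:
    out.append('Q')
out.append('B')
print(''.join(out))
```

Execution trace: 'Z' (try body) → 'W' (try body, no exception) → 'B' (after the try/except). Output: ZWB

Answer: ZWB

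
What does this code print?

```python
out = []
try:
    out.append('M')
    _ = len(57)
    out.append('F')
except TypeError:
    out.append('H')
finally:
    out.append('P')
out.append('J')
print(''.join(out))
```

Execution trace: 'M' (try body) → 'H' (except TypeError) → 'P' (finally) → 'J' (after the try/except). Output: MHPJ

Answer: MHPJ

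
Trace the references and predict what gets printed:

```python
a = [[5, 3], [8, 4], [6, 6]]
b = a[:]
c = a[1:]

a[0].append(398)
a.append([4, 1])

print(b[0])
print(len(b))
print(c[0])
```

Key concept: slice with nested mutation.
Step by step:
`a = [[5, 3], [8, 4], [6, 6]]` → a = [[5, 3], [8, 4], [6, 6]]
`b = a[:]` → b = [[5, 3], [8, 4], [6, 6]]
`c = a[1:]` → c = [[8, 4], [6, 6]]
`a[0].append(398)` → a = [[5, 3, 398], [8, 4], [6, 6]]; b = [[5, 3, 398], [8, 4], [6, 6]]
`a.append([4, 1])` → a = [[5, 3, 398], [8, 4], [6, 6], [4, 1]]
`print(b[0])` → prints [5, 3, 398]
`print(len(b))` → prints 3
`print(c[0])` → prints [8, 4]

Answer:
[5, 3, 398]
3
[8, 4]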